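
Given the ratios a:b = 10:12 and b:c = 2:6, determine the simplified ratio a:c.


Given a:b = 10:12 and b:c = 2:6
Make b consistent. Multiply first ratio by 2: a:b = 20:24
Multiply second ratio by 12: b:c = 24:72
Now b = 24 in both, so a:b:c = 20:24:72
Therefore a:c = 20:72
Simplify by GCD: a:c = 5:18

5:18


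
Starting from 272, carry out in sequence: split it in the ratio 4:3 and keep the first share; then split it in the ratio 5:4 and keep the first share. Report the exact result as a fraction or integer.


Start with 272.
Step 1: Split 4:3, first share = 272 * 4/7 = 1088/7
Step 2: Split 5:4, first share = 1088/7 * 5/9 = 5440/63
Final result = 5440/63

5440/63


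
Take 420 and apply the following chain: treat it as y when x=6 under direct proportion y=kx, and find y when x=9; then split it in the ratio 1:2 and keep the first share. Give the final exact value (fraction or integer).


Start with 420.
Step 1: Direct prop: k = (420)/6; new y = k*9 = 420*9/6 = 630
Step 2: Split 1:2, first share = 630 * 1/3 = 210
Final result = 210

210


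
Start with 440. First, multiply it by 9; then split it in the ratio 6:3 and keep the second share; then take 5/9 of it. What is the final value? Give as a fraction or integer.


Start with 440.
Step 1: Multiply by 9: 440 * 9 = 3960
Step 2: Split 6:3, second share = 3960 * 3/9 = 1320
Step 3: Take 5/9: 1320 * 5/9 = 2200/3
Final result = 2200/3

2200/3


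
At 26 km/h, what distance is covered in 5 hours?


Using distance = speed * time
Speed = 26 km/h
Time = 5 hours
Distance = 26 * 5
= 130 km

130


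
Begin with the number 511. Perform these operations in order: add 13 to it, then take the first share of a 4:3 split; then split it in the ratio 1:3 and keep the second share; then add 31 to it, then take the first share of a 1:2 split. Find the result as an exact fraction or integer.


Start with 511.
Step 1: Add 13: 511+13=524; split 4:3 first = 524*4/7 = 2096/7
Step 2: Split 1:3, second share = 2096/7 * 3/4 = 1572/7
Step 3: Add 31: 1572/7+31=1789/7; split 1:2 first = 1789/7*1/3 = 1789/21
Final result = 1789/21

1789/21


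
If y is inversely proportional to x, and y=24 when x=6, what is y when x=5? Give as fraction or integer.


Inverse proportion: y = k/x
Find k: k = 6 * 24 = 144
Compute y at x=5: y = 144/5
y = 144/5

144/5


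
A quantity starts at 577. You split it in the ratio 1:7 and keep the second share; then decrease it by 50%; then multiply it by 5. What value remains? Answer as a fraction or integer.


Start with 577.
Step 1: Split 1:7, second share = 577 * 7/8 = 4039/8
Step 2: Decrease by 50%: 4039/8 * 50/100 = 4039/16
Step 3: Multiply by 5: 4039/16 * 5 = 20195/16
Final result = 20195/16

20195/16


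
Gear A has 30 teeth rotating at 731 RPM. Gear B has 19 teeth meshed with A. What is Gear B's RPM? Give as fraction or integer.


Gear ratio: teeth_A * RPM_A = teeth_B * RPM_B
30 * 731 = 19 * RPM_B
21930 = 19 * RPM_B
RPM_B = 21930 / 19
RPM_B = 21930/19

21930/19


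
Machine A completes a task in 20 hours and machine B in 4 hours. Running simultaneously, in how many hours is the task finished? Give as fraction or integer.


Rate of A = 1/20 job per hour
Rate of B = 1/4 job per hour
Combined rate = 1/20 + 1/4
Find common denominator: (4 + 20)/(20*4) = 24/80
Combined rate = 3/10 job per hour
Time together = 1 / (3/10) = 10/3 hours

10/3


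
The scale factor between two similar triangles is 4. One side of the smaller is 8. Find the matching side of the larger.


Similar triangles have proportional sides
Scale factor = 4
Smaller side = 8
Corresponding larger side = 8 * 4
= 32

32


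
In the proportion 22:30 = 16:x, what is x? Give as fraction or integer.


Setting up: 22/30 = 16/x
Cross multiply: 22 * x = 30 * 16
22x = 480
x = 480/22
x = 240/11

240/11


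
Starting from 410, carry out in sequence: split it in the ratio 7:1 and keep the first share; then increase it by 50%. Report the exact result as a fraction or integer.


Start with 410.
Step 1: Split 7:1, first share = 410 * 7/8 = 1435/4
Step 2: Increase by 50%: 1435/4 * 150/100 = 4305/8
Final result = 4305/8

4305/8


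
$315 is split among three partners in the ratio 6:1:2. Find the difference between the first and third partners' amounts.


Total parts = 6 + 1 + 2 = 9
Value per part = 315 / 9 = 35
Shares: 6*35=210, 1*35=35, 2*35=70
First share = 210, third share = 70
Difference = |210 - 70| = 140

140


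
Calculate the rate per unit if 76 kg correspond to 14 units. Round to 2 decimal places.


Total kg = 76
Number of units = 14
Unit rate = 76 / 14
= 5.43 kg per unit

5.43


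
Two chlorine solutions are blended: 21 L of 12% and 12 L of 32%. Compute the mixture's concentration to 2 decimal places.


Solute in mixture 1 = 12% of 21 L = 21*12/100 = 63/25 L
Solute in mixture 2 = 32% of 12 L = 12*32/100 = 96/25 L
Total solute = 63/25 + 96/25 = 159/25 L
Total volume = 21 + 12 = 33 L
Final concentration = 159/25/33 * 100 = 19.27%

19.27


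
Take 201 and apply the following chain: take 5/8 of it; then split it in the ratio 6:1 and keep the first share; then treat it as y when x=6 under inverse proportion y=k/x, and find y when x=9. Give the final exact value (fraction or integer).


Start with 201.
Step 1: Take 5/8: 201 * 5/8 = 1005/8
Step 2: Split 6:1, first share = 1005/8 * 6/7 = 3015/28
Step 3: Inverse prop: k = (3015/28)*6; new y = k/9 = 3015/28*6/9 = 1005/14
Final result = 1005/14

1005/14


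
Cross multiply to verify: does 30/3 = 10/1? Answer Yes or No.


Cross multiply to check 30/3 = 10/1
Left cross product: 30 * 1 = 30
Right cross product: 3 * 10 = 30
30 = 30
Equal, so proportions match => Yes

Yes


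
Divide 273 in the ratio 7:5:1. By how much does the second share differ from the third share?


Total parts = 7 + 5 + 1 = 13
Value per part = 273 / 13 = 21
Shares: 7*21=147, 5*21=105, 1*21=21
Second share = 105, third share = 21
Difference = |105 - 21| = 84

84


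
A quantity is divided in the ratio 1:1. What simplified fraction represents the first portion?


Total parts = 1 + 1 = 2
First part fraction = 1/2
Simplify: 1/2 = 1/2

1/2


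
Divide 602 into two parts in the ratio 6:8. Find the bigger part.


Total parts = 6 + 8 = 14
Value per part = 602 / 14 = 43
First share = 6 * 43 = 258
Second share = 8 * 43 = 344
Larger share = 344

344


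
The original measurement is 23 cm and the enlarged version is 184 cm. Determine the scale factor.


Original length = 23 cm
Scaled length = 184 cm
Scale factor = 184 / 23
= 8

8


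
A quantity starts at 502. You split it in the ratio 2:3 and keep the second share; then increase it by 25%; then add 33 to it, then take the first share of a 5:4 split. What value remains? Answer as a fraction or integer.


Start with 502.
Step 1: Split 2:3, second share = 502 * 3/5 = 1506/5
Step 2: Increase by 25%: 1506/5 * 125/100 = 753/2
Step 3: Add 33: 753/2+33=819/2; split 5:4 first = 819/2*5/9 = 455/2
Final result = 455/2

455/2


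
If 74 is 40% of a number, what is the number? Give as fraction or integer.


Given: 74 is 40% of the whole
Set up: 74 = 40/100 * whole
whole = 74 * 100 / 40
whole = 7400 / 40
whole = 185

185


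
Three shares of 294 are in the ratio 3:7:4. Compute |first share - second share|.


Total parts = 3 + 7 + 4 = 14
Value per part = 294 / 14 = 21
Shares: 3*21=63, 7*21=147, 4*21=84
First share = 63, second share = 147
Difference = |63 - 147| = 84

84


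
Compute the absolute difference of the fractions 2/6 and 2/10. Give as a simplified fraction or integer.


Simplify: 2/6 = 1/3 and 2/10 = 1/5
Find common denominator: LCD = 15
Convert: 5/15 and 3/15
Difference = |5 - 3|/15 = 2/15
Simplified = 2/15

2/15


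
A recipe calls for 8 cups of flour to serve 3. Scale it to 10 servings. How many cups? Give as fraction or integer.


Original: 8 cups for 3 servings
Target servings = 10
Scaling factor = 10/3
New amount = 8 * 10/3
= 80/3
= 80/3 cups

80/3


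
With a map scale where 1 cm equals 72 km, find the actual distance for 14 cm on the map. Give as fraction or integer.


Map scale: 1 cm = 72 km
Measured distance on map = 14 cm
Set up proportion: 14 * 72 / 1
= 1008 / 1
= 1008 km

1008


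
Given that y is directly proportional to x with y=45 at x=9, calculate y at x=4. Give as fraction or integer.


Direct proportion: y = kx
Find k: k = 45/9 = 5
Compute y at x=4: y = 5 * 4
y = 20

20


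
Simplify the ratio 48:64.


Find GCD(48, 64)
GCD = 16
Divide both by 16: 48/16 = 3, 64/16 = 4
Simplified ratio = 3:4

3:4


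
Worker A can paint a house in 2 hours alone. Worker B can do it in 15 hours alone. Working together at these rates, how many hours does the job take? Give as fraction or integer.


Rate of A = 1/2 job per hour
Rate of B = 1/15 job per hour
Combined rate = 1/2 + 1/15
Find common denominator: (15 + 2)/(2*15) = 17/30
Combined rate = 17/30 job per hour
Time together = 1 / (17/30) = 30/17 hours

30/17


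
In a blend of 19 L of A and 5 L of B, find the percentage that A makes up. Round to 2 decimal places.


Volume of A = 19 L
Volume of B = 5 L
Total volume = 19 + 5 = 24 L
Percentage of A = (19/24) * 100
= 79.17%

79.17


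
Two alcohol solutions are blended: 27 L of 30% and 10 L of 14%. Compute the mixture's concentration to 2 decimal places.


Solute in mixture 1 = 30% of 27 L = 27*30/100 = 81/10 L
Solute in mixture 2 = 14% of 10 L = 10*14/100 = 7/5 L
Total solute = 81/10 + 7/5 = 19/2 L
Total volume = 27 + 10 = 37 L
Final concentration = 19/2/37 * 100 = 25.68%

25.68


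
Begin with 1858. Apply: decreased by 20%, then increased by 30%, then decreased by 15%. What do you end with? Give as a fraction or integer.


Start: 1858
Step 1: decrease by 20% => multiply by 80/100
  1858 * 80/100 = 7432/5
Step 2: increase by 30% => multiply by 130/100
  7432/5 * 130/100 = 48308/25
Step 3: decrease by 15% => multiply by 85/100
  48308/25 * 85/100 = 205309/125
Final value = 205309/125

205309/125


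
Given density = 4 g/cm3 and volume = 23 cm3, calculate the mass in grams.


Using mass = density * volume
Density = 4 g/cm3
Volume = 23 cm3
Mass = 4 * 23
= 92 g

92


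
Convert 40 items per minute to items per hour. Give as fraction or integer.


Converting from per minute to per hour
Rate = 40 items per minute
Multiply by 60: 40 * 60
= 2400 items per hour

2400


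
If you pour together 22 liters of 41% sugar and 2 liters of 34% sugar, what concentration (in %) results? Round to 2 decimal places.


Solute in mixture 1 = 41% of 22 L = 22*41/100 = 451/50 L
Solute in mixture 2 = 34% of 2 L = 2*34/100 = 17/25 L
Total solute = 451/50 + 17/25 = 97/10 L
Total volume = 22 + 2 = 24 L
Final concentration = 97/10/24 * 100 = 40.42%

40.42


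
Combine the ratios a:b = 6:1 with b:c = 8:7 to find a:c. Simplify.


Given a:b = 6:1 and b:c = 8:7
Make b consistent. Multiply first ratio by 8: a:b = 48:8
Multiply second ratio by 1: b:c = 8:7
Now b = 8 in both, so a:b:c = 48:8:7
Therefore a:c = 48:7
Simplify by GCD: a:c = 48:7

48:7


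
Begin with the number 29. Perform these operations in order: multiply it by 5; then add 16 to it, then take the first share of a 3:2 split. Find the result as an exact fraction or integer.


Start with 29.
Step 1: Multiply by 5: 29 * 5 = 145
Step 2: Add 16: 145+16=161; split 3:2 first = 161*3/5 = 483/5
Final result = 483/5

483/5


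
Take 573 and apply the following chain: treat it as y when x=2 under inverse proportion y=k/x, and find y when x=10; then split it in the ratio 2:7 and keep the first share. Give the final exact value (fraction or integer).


Start with 573.
Step 1: Inverse prop: k = (573)*2; new y = k/10 = 573*2/10 = 573/5
Step 2: Split 2:7, first share = 573/5 * 2/9 = 382/15
Final result = 382/15

382/15


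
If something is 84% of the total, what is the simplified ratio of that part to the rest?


Part = 84%, Remainder = 16%
Ratio = 84:16
GCD(84, 16) = 4
Simplify: 21:4 = 21:4

21:4


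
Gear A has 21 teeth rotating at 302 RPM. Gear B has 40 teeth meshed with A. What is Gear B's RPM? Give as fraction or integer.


Gear ratio: teeth_A * RPM_A = teeth_B * RPM_B
21 * 302 = 40 * RPM_B
6342 = 40 * RPM_B
RPM_B = 6342 / 40
RPM_B = 3171/20

3171/20


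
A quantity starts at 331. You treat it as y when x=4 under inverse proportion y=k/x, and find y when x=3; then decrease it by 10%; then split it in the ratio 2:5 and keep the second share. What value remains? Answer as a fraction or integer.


Start with 331.
Step 1: Inverse prop: k = (331)*4; new y = k/3 = 331*4/3 = 1324/3
Step 2: Decrease by 10%: 1324/3 * 90/100 = 1986/5
Step 3: Split 2:5, second share = 1986/5 * 5/7 = 1986/7
Final result = 1986/7

1986/7


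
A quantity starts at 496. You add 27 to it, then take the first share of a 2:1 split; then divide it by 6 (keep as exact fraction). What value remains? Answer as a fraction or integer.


Start with 496.
Step 1: Add 27: 496+27=523; split 2:1 first = 523*2/3 = 1046/3
Step 2: Divide by 6: 1046/3 / 6 = 523/9
Final result = 523/9

523/9


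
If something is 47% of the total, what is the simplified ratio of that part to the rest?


Part = 47%, Remainder = 53%
Ratio = 47:53
GCD(47, 53) = 1
Simplify: 47:53 = 47:53

47:53


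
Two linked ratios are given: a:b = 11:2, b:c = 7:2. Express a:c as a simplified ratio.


Given a:b = 11:2 and b:c = 7:2
Make b consistent. Multiply first ratio by 7: a:b = 77:14
Multiply second ratio by 2: b:c = 14:4
Now b = 14 in both, so a:b:c = 77:14:4
Therefore a:c = 77:4
Simplify by GCD: a:c = 77:4

77:4


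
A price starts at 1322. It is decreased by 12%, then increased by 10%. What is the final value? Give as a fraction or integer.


Start: 1322
Step 1: decrease by 12% => multiply by 88/100
  1322 * 88/100 = 29084/25
Step 2: increase by 10% => multiply by 110/100
  29084/25 * 110/100 = 159962/125
Final value = 159962/125

159962/125


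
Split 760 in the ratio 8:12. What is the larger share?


Total parts = 8 + 12 = 20
Value per part = 760 / 20 = 38
First share = 8 * 38 = 304
Second share = 12 * 38 = 456
Larger share = 456

456


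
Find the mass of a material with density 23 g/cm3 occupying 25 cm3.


Using mass = density * volume
Density = 23 g/cm3
Volume = 25 cm3
Mass = 23 * 25
= 575 g

575


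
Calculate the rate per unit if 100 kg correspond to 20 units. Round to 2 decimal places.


Total kg = 100
Number of units = 20
Unit rate = 100 / 20
= 5 kg per unit

5


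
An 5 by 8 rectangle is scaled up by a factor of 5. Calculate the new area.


Original dimensions: 5 x 8
Enlargement factor = 5
New width = 5 * 5 = 25
New height = 8 * 5 = 40
New area = 25 * 40 = 1000

1000


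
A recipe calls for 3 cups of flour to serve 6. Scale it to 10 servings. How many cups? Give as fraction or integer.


Original: 3 cups for 6 servings
Target servings = 10
Scaling factor = 10/6
New amount = 3 * 10/6
= 30/6
= 5 cups

5


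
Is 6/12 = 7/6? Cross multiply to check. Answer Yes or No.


Cross multiply to check 6/12 = 7/6
Left cross product: 6 * 6 = 36
Right cross product: 12 * 7 = 84
36 != 84
Not equal, so proportions differ => No

No


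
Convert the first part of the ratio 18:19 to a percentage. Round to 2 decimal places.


Total parts = 18 + 19 = 37
First part fraction = 18/37
Percentage = (18/37) * 100
= 0.486486 * 100
= 48.65%

48.65


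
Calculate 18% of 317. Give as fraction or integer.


Compute 18% of 317
Convert percentage: 18% = 18/100
Multiply: 317 * 18/100
= 5706/100
= 2853/50

2853/50


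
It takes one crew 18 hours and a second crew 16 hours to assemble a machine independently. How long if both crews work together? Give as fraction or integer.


Rate of A = 1/18 job per hour
Rate of B = 1/16 job per hour
Combined rate = 1/18 + 1/16
Find common denominator: (16 + 18)/(18*16) = 34/288
Combined rate = 17/144 job per hour
Time together = 1 / (17/144) = 144/17 hours

144/17


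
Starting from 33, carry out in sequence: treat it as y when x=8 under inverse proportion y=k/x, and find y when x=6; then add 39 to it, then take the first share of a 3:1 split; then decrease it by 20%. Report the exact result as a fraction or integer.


Start with 33.
Step 1: Inverse prop: k = (33)*8; new y = k/6 = 33*8/6 = 44
Step 2: Add 39: 44+39=83; split 3:1 first = 83*3/4 = 249/4
Step 3: Decrease by 20%: 249/4 * 80/100 = 249/5
Final result = 249/5

249/5


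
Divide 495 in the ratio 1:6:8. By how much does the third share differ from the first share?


Total parts = 1 + 6 + 8 = 15
Value per part = 495 / 15 = 33
Shares: 1*33=33, 6*33=198, 8*33=264
Third share = 264, first share = 33
Difference = |264 - 33| = 231

231


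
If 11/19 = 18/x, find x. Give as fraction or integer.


Setting up: 11/19 = 18/x
Cross multiply: 11 * x = 19 * 18
11x = 342
x = 342/11
x = 342/11

342/11


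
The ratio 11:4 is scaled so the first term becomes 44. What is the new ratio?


Original ratio: 11:4
First term target: 44
Scale factor = 44 / 11 = 4
Multiply second term: 4 * 4 = 16
Equivalent ratio = 44:16

44:16


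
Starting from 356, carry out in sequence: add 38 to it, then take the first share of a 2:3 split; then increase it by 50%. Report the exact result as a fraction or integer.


Start with 356.
Step 1: Add 38: 356+38=394; split 2:3 first = 394*2/5 = 788/5
Step 2: Increase by 50%: 788/5 * 150/100 = 1182/5
Final result = 1182/5

1182/5


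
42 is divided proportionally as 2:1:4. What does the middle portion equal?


Ratio = 2:1:4
Total parts = 2 + 1 + 4 = 7
Value per part = 42 / 7 = 6
First share = 2 * 6 = 12
Middle share = 1 * 6 = 6
Third share = 4 * 6 = 24

6


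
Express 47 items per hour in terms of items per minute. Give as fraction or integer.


Converting from per hour to per minute
Rate = 47 items per hour
Divide by 60: 47/60
= 47/60 items per minute

47/60


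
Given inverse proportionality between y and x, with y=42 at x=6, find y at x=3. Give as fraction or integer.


Inverse proportion: y = k/x
Find k: k = 6 * 42 = 252
Compute y at x=3: y = 252/3
y = 84

84


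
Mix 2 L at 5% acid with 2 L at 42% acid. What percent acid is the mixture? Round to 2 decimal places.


Solute in mixture 1 = 5% of 2 L = 2*5/100 = 1/10 L
Solute in mixture 2 = 42% of 2 L = 2*42/100 = 21/25 L
Total solute = 1/10 + 21/25 = 47/50 L
Total volume = 2 + 2 = 4 L
Final concentration = 47/50/4 * 100 = 23.50%

23.50


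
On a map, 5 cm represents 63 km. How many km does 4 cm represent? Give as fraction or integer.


Map scale: 5 cm = 63 km
Measured distance on map = 4 cm
Set up proportion: 4 * 63 / 5
= 252 / 5
= 252/5 km

252/5


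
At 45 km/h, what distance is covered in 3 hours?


Using distance = speed * time
Speed = 45 km/h
Time = 3 hours
Distance = 45 * 3
= 135 km

135


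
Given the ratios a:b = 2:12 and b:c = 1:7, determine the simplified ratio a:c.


Given a:b = 2:12 and b:c = 1:7
Make b consistent. Multiply first ratio by 1: a:b = 2:12
Multiply second ratio by 12: b:c = 12:84
Now b = 12 in both, so a:b:c = 2:12:84
Therefore a:c = 2:84
Simplify by GCD: a:c = 1:42

1:42


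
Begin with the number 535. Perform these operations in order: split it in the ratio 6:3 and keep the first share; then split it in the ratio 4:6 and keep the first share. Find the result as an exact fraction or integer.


Start with 535.
Step 1: Split 6:3, first share = 535 * 6/9 = 1070/3
Step 2: Split 4:6, first share = 1070/3 * 4/10 = 428/3
Final result = 428/3

428/3


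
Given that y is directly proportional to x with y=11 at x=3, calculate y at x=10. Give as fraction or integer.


Direct proportion: y = kx
Find k: k = 11/3 = 11/3
Compute y at x=10: y = 11/3 * 10
y = 110/3

110/3


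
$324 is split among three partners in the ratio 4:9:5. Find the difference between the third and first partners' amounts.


Total parts = 4 + 9 + 5 = 18
Value per part = 324 / 18 = 18
Shares: 4*18=72, 9*18=162, 5*18=90
Third share = 90, first share = 72
Difference = |90 - 72| = 18

18


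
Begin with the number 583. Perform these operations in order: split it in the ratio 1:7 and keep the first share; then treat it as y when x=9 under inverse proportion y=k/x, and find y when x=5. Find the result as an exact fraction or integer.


Start with 583.
Step 1: Split 1:7, first share = 583 * 1/8 = 583/8
Step 2: Inverse prop: k = (583/8)*9; new y = k/5 = 583/8*9/5 = 5247/40
Final result = 5247/40

5247/40


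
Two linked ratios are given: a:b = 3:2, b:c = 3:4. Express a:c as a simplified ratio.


Given a:b = 3:2 and b:c = 3:4
Make b consistent. Multiply first ratio by 3: a:b = 9:6
Multiply second ratio by 2: b:c = 6:8
Now b = 6 in both, so a:b:c = 9:6:8
Therefore a:c = 9:8
Simplify by GCD: a:c = 9:8

9:8


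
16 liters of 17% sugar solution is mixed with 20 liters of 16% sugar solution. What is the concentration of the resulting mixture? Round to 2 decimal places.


Solute in mixture 1 = 17% of 16 L = 16*17/100 = 68/25 L
Solute in mixture 2 = 16% of 20 L = 20*16/100 = 16/5 L
Total solute = 68/25 + 16/5 = 148/25 L
Total volume = 16 + 20 = 36 L
Final concentration = 148/25/36 * 100 = 16.44%

16.44


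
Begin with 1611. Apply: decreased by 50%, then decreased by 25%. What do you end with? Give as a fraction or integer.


Start: 1611
Step 1: decrease by 50% => multiply by 50/100
  1611 * 50/100 = 1611/2
Step 2: decrease by 25% => multiply by 75/100
  1611/2 * 75/100 = 4833/8
Final value = 4833/8

4833/8


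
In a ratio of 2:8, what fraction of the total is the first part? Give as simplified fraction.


Total parts = 2 + 8 = 10
First part fraction = 2/10
Simplify: 2/10 = 1/5

1/5


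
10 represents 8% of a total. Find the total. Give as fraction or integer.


Given: 10 is 8% of the whole
Set up: 10 = 8/100 * whole
whole = 10 * 100 / 8
whole = 1000 / 8
whole = 125

125


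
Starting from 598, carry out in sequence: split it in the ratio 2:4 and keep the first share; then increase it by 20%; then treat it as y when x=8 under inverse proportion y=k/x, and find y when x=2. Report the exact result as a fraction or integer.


Start with 598.
Step 1: Split 2:4, first share = 598 * 2/6 = 598/3
Step 2: Increase by 20%: 598/3 * 120/100 = 1196/5
Step 3: Inverse prop: k = (1196/5)*8; new y = k/2 = 1196/5*8/2 = 4784/5
Final result = 4784/5

4784/5


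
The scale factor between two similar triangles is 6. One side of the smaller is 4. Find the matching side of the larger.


Similar triangles have proportional sides
Scale factor = 6
Smaller side = 4
Corresponding larger side = 4 * 6
= 24

24


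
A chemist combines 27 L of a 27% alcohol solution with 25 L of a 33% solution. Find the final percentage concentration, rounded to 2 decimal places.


Solute in mixture 1 = 27% of 27 L = 27*27/100 = 729/100 L
Solute in mixture 2 = 33% of 25 L = 25*33/100 = 33/4 L
Total solute = 729/100 + 33/4 = 777/50 L
Total volume = 27 + 25 = 52 L
Final concentration = 777/50/52 * 100 = 29.88%

29.88


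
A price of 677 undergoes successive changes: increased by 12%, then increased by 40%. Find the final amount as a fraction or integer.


Start: 677
Step 1: increase by 12% => multiply by 112/100
  677 * 112/100 = 18956/25
Step 2: increase by 40% => multiply by 140/100
  18956/25 * 140/100 = 132692/125
Final value = 132692/125

132692/125


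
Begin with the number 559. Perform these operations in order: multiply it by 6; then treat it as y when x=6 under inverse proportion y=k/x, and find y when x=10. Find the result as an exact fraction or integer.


Start with 559.
Step 1: Multiply by 6: 559 * 6 = 3354
Step 2: Inverse prop: k = (3354)*6; new y = k/10 = 3354*6/10 = 10062/5
Final result = 10062/5

10062/5


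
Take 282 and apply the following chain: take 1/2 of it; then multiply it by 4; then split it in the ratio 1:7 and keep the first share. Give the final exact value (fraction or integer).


Start with 282.
Step 1: Take 1/2: 282 * 1/2 = 141
Step 2: Multiply by 4: 141 * 4 = 564
Step 3: Split 1:7, first share = 564 * 1/8 = 141/2
Final result = 141/2

141/2


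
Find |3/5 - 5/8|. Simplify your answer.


Simplify: 3/5 = 3/5 and 5/8 = 5/8
Find common denominator: LCD = 40
Convert: 24/40 and 25/40
Difference = |24 - 25|/40 = 1/40
Simplified = 1/40

1/40


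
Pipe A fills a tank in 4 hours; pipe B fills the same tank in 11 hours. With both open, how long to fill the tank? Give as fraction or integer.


Rate of A = 1/4 job per hour
Rate of B = 1/11 job per hour
Combined rate = 1/4 + 1/11
Find common denominator: (11 + 4)/(4*11) = 15/44
Combined rate = 15/44 job per hour
Time together = 1 / (15/44) = 44/15 hours

44/15


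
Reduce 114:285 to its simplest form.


Find GCD(114, 285)
GCD = 57
Divide both by 57: 114/57 = 2, 285/57 = 5
Simplified ratio = 2:5

2:5


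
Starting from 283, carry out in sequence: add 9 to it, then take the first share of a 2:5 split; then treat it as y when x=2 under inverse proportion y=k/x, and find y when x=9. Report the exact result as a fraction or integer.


Start with 283.
Step 1: Add 9: 283+9=292; split 2:5 first = 292*2/7 = 584/7
Step 2: Inverse prop: k = (584/7)*2; new y = k/9 = 584/7*2/9 = 1168/63
Final result = 1168/63

1168/63


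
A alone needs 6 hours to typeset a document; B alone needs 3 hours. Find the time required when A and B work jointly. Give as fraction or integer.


Rate of A = 1/6 job per hour
Rate of B = 1/3 job per hour
Combined rate = 1/6 + 1/3
Find common denominator: (3 + 6)/(6*3) = 9/18
Combined rate = 1/2 job per hour
Time together = 1 / (1/2) = 2 hours

2


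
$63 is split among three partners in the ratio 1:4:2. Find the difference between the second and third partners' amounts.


Total parts = 1 + 4 + 2 = 7
Value per part = 63 / 7 = 9
Shares: 1*9=9, 4*9=36, 2*9=18
Second share = 36, third share = 18
Difference = |36 - 18| = 18

18


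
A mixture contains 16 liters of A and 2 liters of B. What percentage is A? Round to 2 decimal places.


Volume of A = 16 L
Volume of B = 2 L
Total volume = 16 + 2 = 18 L
Percentage of A = (16/18) * 100
= 88.89%

88.89


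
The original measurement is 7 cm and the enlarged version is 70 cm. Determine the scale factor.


Original length = 7 cm
Scaled length = 70 cm
Scale factor = 70 / 7
= 10

10


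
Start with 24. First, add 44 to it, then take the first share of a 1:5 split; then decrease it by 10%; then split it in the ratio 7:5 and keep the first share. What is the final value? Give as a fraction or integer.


Start with 24.
Step 1: Add 44: 24+44=68; split 1:5 first = 68*1/6 = 34/3
Step 2: Decrease by 10%: 34/3 * 90/100 = 51/5
Step 3: Split 7:5, first share = 51/5 * 7/12 = 119/20
Final result = 119/20

119/20


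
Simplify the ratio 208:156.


Find GCD(208, 156)
GCD = 52
Divide both by 52: 208/52 = 4, 156/52 = 3
Simplified ratio = 4:3

4:3


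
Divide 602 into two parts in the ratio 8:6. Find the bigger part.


Total parts = 8 + 6 = 14
Value per part = 602 / 14 = 43
First share = 8 * 43 = 344
Second share = 6 * 43 = 258
Larger share = 344

344


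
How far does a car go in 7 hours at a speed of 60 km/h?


Using distance = speed * time
Speed = 60 km/h
Time = 7 hours
Distance = 60 * 7
= 420 km

420


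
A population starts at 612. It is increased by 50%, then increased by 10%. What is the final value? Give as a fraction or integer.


Start: 612
Step 1: increase by 50% => multiply by 150/100
  612 * 150/100 = 918
Step 2: increase by 10% => multiply by 110/100
  918 * 110/100 = 5049/5
Final value = 5049/5

5049/5


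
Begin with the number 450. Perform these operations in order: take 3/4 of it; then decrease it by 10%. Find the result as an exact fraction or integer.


Start with 450.
Step 1: Take 3/4: 450 * 3/4 = 675/2
Step 2: Decrease by 10%: 675/2 * 90/100 = 1215/4
Final result = 1215/4

1215/4


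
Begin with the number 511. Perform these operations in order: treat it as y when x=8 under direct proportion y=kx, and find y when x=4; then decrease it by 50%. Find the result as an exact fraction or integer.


Start with 511.
Step 1: Direct prop: k = (511)/8; new y = k*4 = 511*4/8 = 511/2
Step 2: Decrease by 50%: 511/2 * 50/100 = 511/4
Final result = 511/4

511/4


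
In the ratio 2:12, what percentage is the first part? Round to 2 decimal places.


Total parts = 2 + 12 = 14
First part fraction = 2/14
Percentage = (2/14) * 100
= 0.142857 * 100
= 14.29%

14.29


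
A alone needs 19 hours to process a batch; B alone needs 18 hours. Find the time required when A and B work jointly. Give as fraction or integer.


Rate of A = 1/19 job per hour
Rate of B = 1/18 job per hour
Combined rate = 1/19 + 1/18
Find common denominator: (18 + 19)/(19*18) = 37/342
Combined rate = 37/342 job per hour
Time together = 1 / (37/342) = 342/37 hours

342/37


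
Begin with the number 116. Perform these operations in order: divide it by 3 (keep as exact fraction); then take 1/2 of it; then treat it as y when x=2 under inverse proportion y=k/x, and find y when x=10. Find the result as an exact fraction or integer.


Start with 116.
Step 1: Divide by 3: 116 / 3 = 116/3
Step 2: Take 1/2: 116/3 * 1/2 = 58/3
Step 3: Inverse prop: k = (58/3)*2; new y = k/10 = 58/3*2/10 = 58/15
Final result = 58/15

58/15


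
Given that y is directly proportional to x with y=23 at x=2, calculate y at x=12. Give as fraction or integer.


Direct proportion: y = kx
Find k: k = 23/2 = 23/2
Compute y at x=12: y = 23/2 * 12
y = 138

138


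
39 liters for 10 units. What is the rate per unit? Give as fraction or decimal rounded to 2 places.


Total liters = 39
Number of units = 10
Unit rate = 39 / 10
= 3.90 liters per unit

3.90


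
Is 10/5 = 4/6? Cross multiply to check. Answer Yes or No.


Cross multiply to check 10/5 = 4/6
Left cross product: 10 * 6 = 60
Right cross product: 5 * 4 = 20
60 != 20
Not equal, so proportions differ => No

No


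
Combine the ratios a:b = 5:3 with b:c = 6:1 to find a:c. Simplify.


Given a:b = 5:3 and b:c = 6:1
Make b consistent. Multiply first ratio by 6: a:b = 30:18
Multiply second ratio by 3: b:c = 18:3
Now b = 18 in both, so a:b:c = 30:18:3
Therefore a:c = 30:3
Simplify by GCD: a:c = 10:1

10:1


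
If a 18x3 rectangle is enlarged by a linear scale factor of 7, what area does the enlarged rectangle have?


Original dimensions: 18 x 3
Enlargement factor = 7
New width = 18 * 7 = 126
New height = 3 * 7 = 21
New area = 126 * 21 = 2646

2646


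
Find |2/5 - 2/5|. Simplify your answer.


Simplify: 2/5 = 2/5 and 2/5 = 2/5
Find common denominator: LCD = 5
Convert: 2/5 and 2/5
Difference = |2 - 2|/5 = 0/5
Simplified = 0

0


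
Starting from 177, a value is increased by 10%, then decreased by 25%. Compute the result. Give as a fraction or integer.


Start: 177
Step 1: increase by 10% => multiply by 110/100
  177 * 110/100 = 1947/10
Step 2: decrease by 25% => multiply by 75/100
  1947/10 * 75/100 = 5841/40
Final value = 5841/40

5841/40


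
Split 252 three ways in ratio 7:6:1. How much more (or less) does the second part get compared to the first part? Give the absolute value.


Total parts = 7 + 6 + 1 = 14
Value per part = 252 / 14 = 18
Shares: 7*18=126, 6*18=108, 1*18=18
Second share = 108, first share = 126
Difference = |108 - 126| = 18

18


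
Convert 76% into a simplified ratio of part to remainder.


Part = 76%, Remainder = 24%
Ratio = 76:24
GCD(76, 24) = 4
Simplify: 19:6 = 19:6

19:6


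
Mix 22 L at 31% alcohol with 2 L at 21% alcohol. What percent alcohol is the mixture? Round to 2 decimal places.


Solute in mixture 1 = 31% of 22 L = 22*31/100 = 341/50 L
Solute in mixture 2 = 21% of 2 L = 2*21/100 = 21/50 L
Total solute = 341/50 + 21/50 = 181/25 L
Total volume = 22 + 2 = 24 L
Final concentration = 181/25/24 * 100 = 30.17%

30.17


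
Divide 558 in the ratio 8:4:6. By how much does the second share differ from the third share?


Total parts = 8 + 4 + 6 = 18
Value per part = 558 / 18 = 31
Shares: 8*31=248, 4*31=124, 6*31=186
Second share = 124, third share = 186
Difference = |124 - 186| = 62

62


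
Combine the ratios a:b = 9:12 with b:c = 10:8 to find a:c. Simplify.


Given a:b = 9:12 and b:c = 10:8
Make b consistent. Multiply first ratio by 10: a:b = 90:120
Multiply second ratio by 12: b:c = 120:96
Now b = 120 in both, so a:b:c = 90:120:96
Therefore a:c = 90:96
Simplify by GCD: a:c = 15:16

15:16


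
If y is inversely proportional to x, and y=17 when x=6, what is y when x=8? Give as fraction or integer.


Inverse proportion: y = k/x
Find k: k = 6 * 17 = 102
Compute y at x=8: y = 102/8
y = 51/4

51/4


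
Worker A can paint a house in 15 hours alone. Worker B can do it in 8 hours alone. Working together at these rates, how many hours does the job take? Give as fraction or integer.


Rate of A = 1/15 job per hour
Rate of B = 1/8 job per hour
Combined rate = 1/15 + 1/8
Find common denominator: (8 + 15)/(15*8) = 23/120
Combined rate = 23/120 job per hour
Time together = 1 / (23/120) = 120/23 hours

120/23


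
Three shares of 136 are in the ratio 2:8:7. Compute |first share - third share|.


Total parts = 2 + 8 + 7 = 17
Value per part = 136 / 17 = 8
Shares: 2*8=16, 8*8=64, 7*8=56
First share = 16, third share = 56
Difference = |16 - 56| = 40

40


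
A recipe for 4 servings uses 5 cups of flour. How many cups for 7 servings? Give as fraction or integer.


Original: 5 cups for 4 servings
Target servings = 7
Scaling factor = 7/4
New amount = 5 * 7/4
= 35/4
= 35/4 cups

35/4


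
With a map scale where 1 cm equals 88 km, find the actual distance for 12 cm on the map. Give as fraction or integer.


Map scale: 1 cm = 88 km
Measured distance on map = 12 cm
Set up proportion: 12 * 88 / 1
= 1056 / 1
= 1056 km

1056


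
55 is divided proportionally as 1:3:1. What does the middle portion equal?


Ratio = 1:3:1
Total parts = 1 + 3 + 1 = 5
Value per part = 55 / 5 = 11
First share = 1 * 11 = 11
Middle share = 3 * 11 = 33
Third share = 1 * 11 = 11

33


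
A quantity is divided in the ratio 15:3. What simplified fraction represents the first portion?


Total parts = 15 + 3 = 18
First part fraction = 15/18
Simplify: 15/18 = 5/6

5/6


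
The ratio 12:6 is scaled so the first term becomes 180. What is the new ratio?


Original ratio: 12:6
First term target: 180
Scale factor = 180 / 12 = 15
Multiply second term: 6 * 15 = 90
Equivalent ratio = 180:90

180:90


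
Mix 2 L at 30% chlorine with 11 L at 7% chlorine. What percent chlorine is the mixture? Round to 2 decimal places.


Solute in mixture 1 = 30% of 2 L = 2*30/100 = 3/5 L
Solute in mixture 2 = 7% of 11 L = 11*7/100 = 77/100 L
Total solute = 3/5 + 77/100 = 137/100 L
Total volume = 2 + 11 = 13 L
Final concentration = 137/100/13 * 100 = 10.54%

10.54


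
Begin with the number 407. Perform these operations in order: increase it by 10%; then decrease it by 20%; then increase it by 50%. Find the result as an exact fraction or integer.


Start with 407.
Step 1: Increase by 10%: 407 * 110/100 = 4477/10
Step 2: Decrease by 20%: 4477/10 * 80/100 = 8954/25
Step 3: Increase by 50%: 8954/25 * 150/100 = 13431/25
Final result = 13431/25

13431/25


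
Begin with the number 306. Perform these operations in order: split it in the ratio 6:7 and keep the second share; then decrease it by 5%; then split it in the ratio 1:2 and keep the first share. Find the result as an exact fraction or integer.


Start with 306.
Step 1: Split 6:7, second share = 306 * 7/13 = 2142/13
Step 2: Decrease by 5%: 2142/13 * 95/100 = 20349/130
Step 3: Split 1:2, first share = 20349/130 * 1/3 = 6783/130
Final result = 6783/130

6783/130


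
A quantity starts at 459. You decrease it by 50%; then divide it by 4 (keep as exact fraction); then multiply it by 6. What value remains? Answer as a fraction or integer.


Start with 459.
Step 1: Decrease by 50%: 459 * 50/100 = 459/2
Step 2: Divide by 4: 459/2 / 4 = 459/8
Step 3: Multiply by 6: 459/8 * 6 = 1377/4
Final result = 1377/4

1377/4


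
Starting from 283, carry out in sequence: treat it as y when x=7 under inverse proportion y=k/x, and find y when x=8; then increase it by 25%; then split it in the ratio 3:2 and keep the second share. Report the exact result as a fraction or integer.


Start with 283.
Step 1: Inverse prop: k = (283)*7; new y = k/8 = 283*7/8 = 1981/8
Step 2: Increase by 25%: 1981/8 * 125/100 = 9905/32
Step 3: Split 3:2, second share = 9905/32 * 2/5 = 1981/16
Final result = 1981/16

1981/16


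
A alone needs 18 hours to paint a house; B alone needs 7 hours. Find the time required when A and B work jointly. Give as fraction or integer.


Rate of A = 1/18 job per hour
Rate of B = 1/7 job per hour
Combined rate = 1/18 + 1/7
Find common denominator: (7 + 18)/(18*7) = 25/126
Combined rate = 25/126 job per hour
Time together = 1 / (25/126) = 126/25 hours

126/25


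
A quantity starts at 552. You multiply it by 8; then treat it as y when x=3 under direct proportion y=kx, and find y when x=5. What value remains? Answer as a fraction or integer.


Start with 552.
Step 1: Multiply by 8: 552 * 8 = 4416
Step 2: Direct prop: k = (4416)/3; new y = k*5 = 4416*5/3 = 7360
Final result = 7360

7360


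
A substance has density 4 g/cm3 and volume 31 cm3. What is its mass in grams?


Using mass = density * volume
Density = 4 g/cm3
Volume = 31 cm3
Mass = 4 * 31
= 124 g

124


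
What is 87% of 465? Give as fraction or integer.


Compute 87% of 465
Convert percentage: 87% = 87/100
Multiply: 465 * 87/100
= 40455/100
= 8091/20

8091/20


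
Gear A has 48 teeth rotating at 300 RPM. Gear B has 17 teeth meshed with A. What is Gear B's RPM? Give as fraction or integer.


Gear ratio: teeth_A * RPM_A = teeth_B * RPM_B
48 * 300 = 17 * RPM_B
14400 = 17 * RPM_B
RPM_B = 14400 / 17
RPM_B = 14400/17

14400/17


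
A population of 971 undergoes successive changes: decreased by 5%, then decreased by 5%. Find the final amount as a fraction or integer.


Start: 971
Step 1: decrease by 5% => multiply by 95/100
  971 * 95/100 = 18449/20
Step 2: decrease by 5% => multiply by 95/100
  18449/20 * 95/100 = 350531/400
Final value = 350531/400

350531/400


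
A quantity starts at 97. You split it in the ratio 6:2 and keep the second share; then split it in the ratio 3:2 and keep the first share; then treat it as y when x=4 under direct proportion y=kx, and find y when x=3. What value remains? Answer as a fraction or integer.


Start with 97.
Step 1: Split 6:2, second share = 97 * 2/8 = 97/4
Step 2: Split 3:2, first share = 97/4 * 3/5 = 291/20
Step 3: Direct prop: k = (291/20)/4; new y = k*3 = 291/20*3/4 = 873/80
Final result = 873/80

873/80


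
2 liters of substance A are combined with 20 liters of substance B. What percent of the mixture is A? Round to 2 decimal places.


Volume of A = 2 L
Volume of B = 20 L
Total volume = 2 + 20 = 22 L
Percentage of A = (2/22) * 100
= 9.09%

9.09


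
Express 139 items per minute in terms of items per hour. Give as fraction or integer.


Converting from per minute to per hour
Rate = 139 items per minute
Multiply by 60: 139 * 60
= 8340 items per hour

8340


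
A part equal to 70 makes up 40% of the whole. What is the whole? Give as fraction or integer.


Given: 70 is 40% of the whole
Set up: 70 = 40/100 * whole
whole = 70 * 100 / 40
whole = 7000 / 40
whole = 175

175


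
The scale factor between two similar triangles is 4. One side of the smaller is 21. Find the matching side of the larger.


Similar triangles have proportional sides
Scale factor = 4
Smaller side = 21
Corresponding larger side = 21 * 4
= 84

84


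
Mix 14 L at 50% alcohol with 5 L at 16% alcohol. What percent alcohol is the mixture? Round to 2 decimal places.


Solute in mixture 1 = 50% of 14 L = 14*50/100 = 7 L
Solute in mixture 2 = 16% of 5 L = 5*16/100 = 4/5 L
Total solute = 7 + 4/5 = 39/5 L
Total volume = 14 + 5 = 19 L
Final concentration = 39/5/19 * 100 = 41.05%

41.05
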